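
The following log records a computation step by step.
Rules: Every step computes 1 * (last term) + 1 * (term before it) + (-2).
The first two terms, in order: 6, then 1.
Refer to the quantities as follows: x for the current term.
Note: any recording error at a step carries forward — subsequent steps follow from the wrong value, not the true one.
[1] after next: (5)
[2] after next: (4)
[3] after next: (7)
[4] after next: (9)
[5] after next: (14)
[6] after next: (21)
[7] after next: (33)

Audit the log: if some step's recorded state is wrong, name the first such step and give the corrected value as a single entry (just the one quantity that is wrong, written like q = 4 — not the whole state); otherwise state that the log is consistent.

no error

1. x = 1*(1) + (1)*(6) + (-2) = 5 (consistent with the log)
2. x = 1*(5) + (1)*(1) + (-2) = 4 (same as recorded)
3. x = 1*(4) + (1)*(5) + (-2) = 7 (matches)
4. x = 1*(7) + (1)*(4) + (-2) = 9 (consistent with the log)
5. x = 1*(9) + (1)*(7) + (-2) = 14 (checks out)
6. x = 1*(14) + (1)*(9) + (-2) = 21 (matches)
7. x = 1*(21) + (1)*(14) + (-2) = 33 (exactly as logged)
No step deviates from the rules.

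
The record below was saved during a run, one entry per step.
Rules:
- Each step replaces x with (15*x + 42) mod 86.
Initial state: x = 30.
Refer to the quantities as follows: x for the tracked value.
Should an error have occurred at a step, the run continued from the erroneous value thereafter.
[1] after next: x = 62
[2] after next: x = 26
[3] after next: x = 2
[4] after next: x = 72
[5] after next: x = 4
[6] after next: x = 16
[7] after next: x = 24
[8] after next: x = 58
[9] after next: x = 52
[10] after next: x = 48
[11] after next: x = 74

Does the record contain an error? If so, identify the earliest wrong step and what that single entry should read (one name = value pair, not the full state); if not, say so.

no error

1. x = (15*30 + 42) mod 86 = 62 (agrees with the record)
2. x = (15*62 + 42) mod 86 = 26 (exactly as logged)
3. x = (15*26 + 42) mod 86 = 2 (checks out)
4. x = (15*2 + 42) mod 86 = 72 (checks out)
5. x = (15*72 + 42) mod 86 = 4 (consistent with the record)
6. x = (15*4 + 42) mod 86 = 16 (agrees with the record)
7. x = (15*16 + 42) mod 86 = 24 (confirmed correct)
8. x = (15*24 + 42) mod 86 = 58 (confirmed correct)
9. x = (15*58 + 42) mod 86 = 52 (consistent with the record)
10. x = (15*52 + 42) mod 86 = 48 (in agreement)
11. x = (15*48 + 42) mod 86 = 74 (agrees with the record)
The recomputation confirms every line.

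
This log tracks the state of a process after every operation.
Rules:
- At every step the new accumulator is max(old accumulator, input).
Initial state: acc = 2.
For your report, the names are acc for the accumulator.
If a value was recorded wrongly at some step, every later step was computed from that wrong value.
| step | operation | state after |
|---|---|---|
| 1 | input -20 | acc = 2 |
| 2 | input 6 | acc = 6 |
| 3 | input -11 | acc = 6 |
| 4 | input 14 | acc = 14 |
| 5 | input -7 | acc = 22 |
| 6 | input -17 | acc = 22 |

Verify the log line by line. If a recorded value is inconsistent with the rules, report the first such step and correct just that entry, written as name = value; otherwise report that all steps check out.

step 5, acc = 14

Recomputing the run from the initial state:
step 1: acc = 2
step 2: acc = 6
step 3: acc = 6
step 4: acc = 14
step 5: acc = 14
step 6: acc = 14
The first disagreement with the log is at step 5, where the value should be acc = 14.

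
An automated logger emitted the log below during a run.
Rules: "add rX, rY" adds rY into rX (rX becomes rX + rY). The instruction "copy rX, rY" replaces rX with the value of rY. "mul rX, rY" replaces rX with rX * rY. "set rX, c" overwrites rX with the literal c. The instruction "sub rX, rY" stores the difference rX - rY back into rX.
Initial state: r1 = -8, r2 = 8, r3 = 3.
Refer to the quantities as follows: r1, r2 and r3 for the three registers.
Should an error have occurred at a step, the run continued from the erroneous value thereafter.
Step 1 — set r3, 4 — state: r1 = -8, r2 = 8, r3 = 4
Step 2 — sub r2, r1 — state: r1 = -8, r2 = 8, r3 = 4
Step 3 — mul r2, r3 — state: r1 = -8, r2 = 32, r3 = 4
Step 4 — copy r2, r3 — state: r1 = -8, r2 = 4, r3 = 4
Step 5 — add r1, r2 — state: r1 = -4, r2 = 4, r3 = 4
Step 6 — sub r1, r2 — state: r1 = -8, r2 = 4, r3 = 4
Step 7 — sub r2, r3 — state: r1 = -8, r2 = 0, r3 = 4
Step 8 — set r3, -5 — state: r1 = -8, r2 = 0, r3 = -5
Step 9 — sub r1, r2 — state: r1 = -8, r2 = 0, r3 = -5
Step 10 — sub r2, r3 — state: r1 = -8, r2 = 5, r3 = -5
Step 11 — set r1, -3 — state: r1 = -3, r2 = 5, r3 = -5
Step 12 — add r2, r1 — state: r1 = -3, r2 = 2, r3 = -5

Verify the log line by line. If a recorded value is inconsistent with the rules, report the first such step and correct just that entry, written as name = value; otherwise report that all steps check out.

step 2, r2 = 16

step 1: r3 = 4 -> agrees with the log
step 2: r2 = 8 - -8 = 16 -> not what was recorded
The audit stops at step 2: the recorded entry is wrong and should be r2 = 16.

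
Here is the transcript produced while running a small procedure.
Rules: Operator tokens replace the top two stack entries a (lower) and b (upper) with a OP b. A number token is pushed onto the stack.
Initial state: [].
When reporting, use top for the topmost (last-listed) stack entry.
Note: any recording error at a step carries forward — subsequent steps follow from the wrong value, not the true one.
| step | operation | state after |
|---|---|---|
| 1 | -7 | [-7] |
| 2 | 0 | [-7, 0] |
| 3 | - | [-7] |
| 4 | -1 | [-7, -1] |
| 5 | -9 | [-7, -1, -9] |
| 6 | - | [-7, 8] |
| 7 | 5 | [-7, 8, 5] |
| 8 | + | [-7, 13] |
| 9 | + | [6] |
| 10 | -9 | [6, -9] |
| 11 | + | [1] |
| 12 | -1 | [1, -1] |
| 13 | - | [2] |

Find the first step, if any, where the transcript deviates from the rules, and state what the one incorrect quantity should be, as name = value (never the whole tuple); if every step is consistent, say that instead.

step 11, top = -3

Recomputing the run from the initial state:
step 1: [-7]
step 2: [-7, 0]
step 3: [-7]
step 4: [-7, -1]
step 5: [-7, -1, -9]
step 6: [-7, 8]
step 7: [-7, 8, 5]
step 8: [-7, 13]
step 9: [6]
step 10: [6, -9]
step 11: [-3]
step 12: [-3, -1]
step 13: [-2]
The first disagreement with the transcript is at step 11, where the value should be top = -3.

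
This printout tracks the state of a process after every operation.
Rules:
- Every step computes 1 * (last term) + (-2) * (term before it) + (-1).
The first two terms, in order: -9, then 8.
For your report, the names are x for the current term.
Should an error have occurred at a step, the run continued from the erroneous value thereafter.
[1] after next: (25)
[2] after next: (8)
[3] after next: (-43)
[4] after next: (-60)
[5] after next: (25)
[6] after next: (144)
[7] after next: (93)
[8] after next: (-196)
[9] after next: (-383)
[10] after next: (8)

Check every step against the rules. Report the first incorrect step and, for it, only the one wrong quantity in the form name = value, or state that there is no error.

Step 1: x = 1*(8) + (-2)*(-9) + (-1) = 25 — same as recorded.
Step 2: x = 1*(25) + (-2)*(8) + (-1) = 8 — matches.
Step 3: x = 1*(8) + (-2)*(25) + (-1) = -43 — verified.
Step 4: x = 1*(-43) + (-2)*(8) + (-1) = -60 — checks out.
Step 5: x = 1*(-60) + (-2)*(-43) + (-1) = 25 — same as recorded.
Step 6: x = 1*(25) + (-2)*(-60) + (-1) = 144 — matches.
Step 7: x = 1*(144) + (-2)*(25) + (-1) = 93 — same as recorded.
Step 8: x = 1*(93) + (-2)*(144) + (-1) = -196 — exactly as logged.
Step 9: x = 1*(-196) + (-2)*(93) + (-1) = -383 — checks out.
Step 10: x = 1*(-383) + (-2)*(-196) + (-1) = 8 — checks out.
Each recorded entry agrees with the recomputation.

no error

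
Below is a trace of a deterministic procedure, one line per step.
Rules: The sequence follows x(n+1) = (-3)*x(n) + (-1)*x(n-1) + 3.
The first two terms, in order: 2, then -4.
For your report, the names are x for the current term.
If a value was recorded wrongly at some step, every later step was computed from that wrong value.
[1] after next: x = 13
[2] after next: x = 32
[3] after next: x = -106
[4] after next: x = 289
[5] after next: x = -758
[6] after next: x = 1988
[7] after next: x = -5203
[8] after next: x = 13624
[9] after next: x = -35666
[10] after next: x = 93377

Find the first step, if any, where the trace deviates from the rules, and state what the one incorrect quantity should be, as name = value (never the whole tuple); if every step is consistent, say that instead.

step 1: x = -3*(-4) + (-1)*(2) + (3) = 13 -> exactly as logged
step 2: x = -3*(13) + (-1)*(-4) + (3) = -32 -> first mismatch against the trace
First deviation found at step 2; the corrected entry is x = -32.

step 2, x = -32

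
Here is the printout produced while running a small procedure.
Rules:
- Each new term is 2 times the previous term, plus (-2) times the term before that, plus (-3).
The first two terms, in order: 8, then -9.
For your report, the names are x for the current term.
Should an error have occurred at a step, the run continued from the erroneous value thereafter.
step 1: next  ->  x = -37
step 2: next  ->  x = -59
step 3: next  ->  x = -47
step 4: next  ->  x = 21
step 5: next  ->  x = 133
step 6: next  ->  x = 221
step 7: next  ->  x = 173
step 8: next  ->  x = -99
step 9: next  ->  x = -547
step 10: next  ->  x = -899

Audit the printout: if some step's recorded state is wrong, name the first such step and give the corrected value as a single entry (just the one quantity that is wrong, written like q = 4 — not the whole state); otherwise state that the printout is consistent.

no error

step 1: x = 2*(-9) + (-2)*(8) + (-3) = -37 -> confirmed correct
step 2: x = 2*(-37) + (-2)*(-9) + (-3) = -59 -> exactly as logged
step 3: x = 2*(-59) + (-2)*(-37) + (-3) = -47 -> agrees with the printout
step 4: x = 2*(-47) + (-2)*(-59) + (-3) = 21 -> verified
step 5: x = 2*(21) + (-2)*(-47) + (-3) = 133 -> verified
step 6: x = 2*(133) + (-2)*(21) + (-3) = 221 -> exactly as logged
step 7: x = 2*(221) + (-2)*(133) + (-3) = 173 -> consistent with the printout
step 8: x = 2*(173) + (-2)*(221) + (-3) = -99 -> agrees with the printout
step 9: x = 2*(-99) + (-2)*(173) + (-3) = -547 -> confirmed correct
step 10: x = 2*(-547) + (-2)*(-99) + (-3) = -899 -> consistent with the printout
All steps check out; nothing to correct.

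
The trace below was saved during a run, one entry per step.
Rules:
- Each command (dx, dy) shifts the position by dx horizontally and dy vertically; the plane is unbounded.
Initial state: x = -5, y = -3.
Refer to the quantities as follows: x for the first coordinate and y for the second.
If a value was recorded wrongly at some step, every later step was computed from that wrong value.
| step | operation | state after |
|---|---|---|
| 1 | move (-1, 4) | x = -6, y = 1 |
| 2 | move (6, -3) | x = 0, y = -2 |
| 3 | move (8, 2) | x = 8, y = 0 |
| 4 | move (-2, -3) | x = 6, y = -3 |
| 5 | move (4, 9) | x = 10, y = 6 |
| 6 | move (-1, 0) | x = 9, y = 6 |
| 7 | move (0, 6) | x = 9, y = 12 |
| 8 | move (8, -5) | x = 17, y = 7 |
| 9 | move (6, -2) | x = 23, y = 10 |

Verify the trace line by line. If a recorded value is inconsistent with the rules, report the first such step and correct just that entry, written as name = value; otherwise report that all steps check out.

step 9, y = 5

Recomputing the run from the initial state:
step 1: x = -6, y = 1
step 2: x = 0, y = -2
step 3: x = 8, y = 0
step 4: x = 6, y = -3
step 5: x = 10, y = 6
step 6: x = 9, y = 6
step 7: x = 9, y = 12
step 8: x = 17, y = 7
step 9: x = 23, y = 5
The first disagreement with the trace is at step 9, where the value should be y = 5.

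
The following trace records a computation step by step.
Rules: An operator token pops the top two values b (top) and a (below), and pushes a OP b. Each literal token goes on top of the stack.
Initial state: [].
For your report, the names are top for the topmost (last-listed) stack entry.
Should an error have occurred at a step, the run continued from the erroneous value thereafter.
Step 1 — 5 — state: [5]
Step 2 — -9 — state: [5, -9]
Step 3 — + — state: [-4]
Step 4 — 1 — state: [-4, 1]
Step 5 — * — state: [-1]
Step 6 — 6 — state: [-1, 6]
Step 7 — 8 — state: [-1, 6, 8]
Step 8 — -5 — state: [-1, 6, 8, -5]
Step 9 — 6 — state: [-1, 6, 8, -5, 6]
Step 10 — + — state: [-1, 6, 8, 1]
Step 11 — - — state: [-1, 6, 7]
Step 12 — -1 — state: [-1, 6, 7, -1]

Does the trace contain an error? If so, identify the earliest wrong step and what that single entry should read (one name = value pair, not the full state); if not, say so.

step 1: push 5: top = 5 -> in agreement
step 2: push -9: top = -9 -> verified
step 3: 5 + -9 = -4 -> confirmed correct
step 4: push 1: top = 1 -> verified
step 5: -4 * 1 = -4 -> the recorded entry deviates here
The audit stops at step 5: the recorded entry is wrong and should be top = -4.

step 5, top = -4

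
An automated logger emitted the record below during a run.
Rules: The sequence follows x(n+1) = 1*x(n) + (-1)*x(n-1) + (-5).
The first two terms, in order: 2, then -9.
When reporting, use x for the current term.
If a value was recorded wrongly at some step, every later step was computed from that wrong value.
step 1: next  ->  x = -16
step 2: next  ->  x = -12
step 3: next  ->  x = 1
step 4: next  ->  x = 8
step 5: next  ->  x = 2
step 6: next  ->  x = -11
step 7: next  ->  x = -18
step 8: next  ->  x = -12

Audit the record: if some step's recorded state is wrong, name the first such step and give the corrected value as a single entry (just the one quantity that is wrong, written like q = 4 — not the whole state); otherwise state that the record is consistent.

step 3, x = -1

step 1: x = 1*(-9) + (-1)*(2) + (-5) = -16 -> no discrepancy
step 2: x = 1*(-16) + (-1)*(-9) + (-5) = -12 -> consistent with the record
step 3: x = 1*(-12) + (-1)*(-16) + (-5) = -1 -> the record has a different value
Step 3 is the first one off; corrected, x = -1.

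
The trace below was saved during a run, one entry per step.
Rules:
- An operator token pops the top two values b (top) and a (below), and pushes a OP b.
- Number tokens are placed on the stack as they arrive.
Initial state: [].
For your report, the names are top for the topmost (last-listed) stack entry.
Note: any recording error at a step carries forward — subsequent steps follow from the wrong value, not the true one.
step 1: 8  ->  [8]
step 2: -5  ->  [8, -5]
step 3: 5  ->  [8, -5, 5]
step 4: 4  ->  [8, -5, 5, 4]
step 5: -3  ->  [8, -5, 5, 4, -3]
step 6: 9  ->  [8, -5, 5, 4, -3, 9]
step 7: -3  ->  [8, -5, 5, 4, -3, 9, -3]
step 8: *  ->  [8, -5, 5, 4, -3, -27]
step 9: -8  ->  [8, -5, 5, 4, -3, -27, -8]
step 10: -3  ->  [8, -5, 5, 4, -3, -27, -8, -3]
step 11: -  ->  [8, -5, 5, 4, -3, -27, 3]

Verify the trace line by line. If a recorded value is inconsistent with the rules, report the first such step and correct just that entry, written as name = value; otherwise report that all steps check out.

step 1: push 8: top = 8 -> verified
step 2: push -5: top = -5 -> agrees with the trace
step 3: push 5: top = 5 -> same as recorded
step 4: push 4: top = 4 -> confirmed correct
step 5: push -3: top = -3 -> confirmed correct
step 6: push 9: top = 9 -> same as recorded
step 7: push -3: top = -3 -> in agreement
step 8: 9 * -3 = -27 -> consistent with the trace
step 9: push -8: top = -8 -> in agreement
step 10: push -3: top = -3 -> verified
step 11: -8 - -3 = -5 -> first mismatch against the trace
Conclusion: step 11 carries the first error; the entry should be top = -5.

step 11, top = -5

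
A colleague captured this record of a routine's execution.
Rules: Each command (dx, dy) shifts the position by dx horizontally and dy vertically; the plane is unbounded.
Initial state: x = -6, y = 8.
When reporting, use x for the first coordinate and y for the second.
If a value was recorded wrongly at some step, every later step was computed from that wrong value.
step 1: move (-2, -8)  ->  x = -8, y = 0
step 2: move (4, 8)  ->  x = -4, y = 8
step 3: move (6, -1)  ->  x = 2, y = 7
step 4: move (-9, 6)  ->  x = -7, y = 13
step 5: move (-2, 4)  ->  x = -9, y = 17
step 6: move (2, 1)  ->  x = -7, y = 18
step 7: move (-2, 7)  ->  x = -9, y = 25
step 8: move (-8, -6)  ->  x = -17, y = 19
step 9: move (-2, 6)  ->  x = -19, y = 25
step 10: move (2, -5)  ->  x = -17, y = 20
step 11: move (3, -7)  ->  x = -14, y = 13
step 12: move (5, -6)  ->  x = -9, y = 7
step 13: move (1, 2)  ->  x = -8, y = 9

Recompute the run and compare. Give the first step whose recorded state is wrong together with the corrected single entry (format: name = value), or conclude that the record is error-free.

no error

Recomputing the run from the initial state:
step 1: x = -8, y = 0
step 2: x = -4, y = 8
step 3: x = 2, y = 7
step 4: x = -7, y = 13
step 5: x = -9, y = 17
step 6: x = -7, y = 18
step 7: x = -9, y = 25
step 8: x = -17, y = 19
step 9: x = -19, y = 25
step 10: x = -17, y = 20
step 11: x = -14, y = 13
step 12: x = -9, y = 7
step 13: x = -8, y = 9
This matches the record at every step.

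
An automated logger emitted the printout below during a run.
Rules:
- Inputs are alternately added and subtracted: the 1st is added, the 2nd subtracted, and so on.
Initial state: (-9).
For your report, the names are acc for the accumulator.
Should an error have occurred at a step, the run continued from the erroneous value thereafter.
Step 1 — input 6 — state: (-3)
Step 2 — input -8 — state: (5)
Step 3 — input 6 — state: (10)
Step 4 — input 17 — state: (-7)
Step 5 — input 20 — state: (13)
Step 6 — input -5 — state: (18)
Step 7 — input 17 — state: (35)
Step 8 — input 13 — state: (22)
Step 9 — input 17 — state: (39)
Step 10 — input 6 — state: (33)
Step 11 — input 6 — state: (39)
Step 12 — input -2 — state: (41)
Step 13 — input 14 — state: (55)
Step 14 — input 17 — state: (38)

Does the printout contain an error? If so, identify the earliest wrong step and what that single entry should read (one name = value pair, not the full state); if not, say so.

Step 1: acc = -9 + 6 = -3 — matches.
Step 2: acc = -3 - -8 = 5 — no discrepancy.
Step 3: acc = 5 + 6 = 11 — not what was recorded.
The audit stops at step 3: the recorded entry is wrong and should be acc = 11.

step 3, acc = 11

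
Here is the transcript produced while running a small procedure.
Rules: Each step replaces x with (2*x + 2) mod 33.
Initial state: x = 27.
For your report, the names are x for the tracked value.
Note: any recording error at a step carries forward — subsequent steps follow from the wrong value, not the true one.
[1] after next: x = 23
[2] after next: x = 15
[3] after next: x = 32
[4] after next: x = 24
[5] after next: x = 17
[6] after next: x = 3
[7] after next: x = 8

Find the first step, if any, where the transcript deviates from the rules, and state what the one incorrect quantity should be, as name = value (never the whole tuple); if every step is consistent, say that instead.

step 4, x = 0

Recomputing the run from the initial state:
step 1: x = 23
step 2: x = 15
step 3: x = 32
step 4: x = 0
step 5: x = 2
step 6: x = 6
step 7: x = 14
The first disagreement with the transcript is at step 4, where the value should be x = 0.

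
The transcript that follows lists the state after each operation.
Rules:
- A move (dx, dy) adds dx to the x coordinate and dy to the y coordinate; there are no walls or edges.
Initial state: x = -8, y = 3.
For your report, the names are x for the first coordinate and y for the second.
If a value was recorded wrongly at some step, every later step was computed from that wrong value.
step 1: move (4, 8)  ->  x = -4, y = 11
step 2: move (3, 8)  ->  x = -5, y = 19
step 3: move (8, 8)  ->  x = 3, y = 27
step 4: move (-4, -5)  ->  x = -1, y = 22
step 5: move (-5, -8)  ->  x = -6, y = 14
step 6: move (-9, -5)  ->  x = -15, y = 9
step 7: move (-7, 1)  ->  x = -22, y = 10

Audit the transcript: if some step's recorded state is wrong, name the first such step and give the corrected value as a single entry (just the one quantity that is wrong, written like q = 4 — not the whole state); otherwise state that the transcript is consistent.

step 2, x = -1

Recomputing the run from the initial state:
step 1: x = -4, y = 11
step 2: x = -1, y = 19
step 3: x = 7, y = 27
step 4: x = 3, y = 22
step 5: x = -2, y = 14
step 6: x = -11, y = 9
step 7: x = -18, y = 10
The first disagreement with the transcript is at step 2, where the value should be x = -1.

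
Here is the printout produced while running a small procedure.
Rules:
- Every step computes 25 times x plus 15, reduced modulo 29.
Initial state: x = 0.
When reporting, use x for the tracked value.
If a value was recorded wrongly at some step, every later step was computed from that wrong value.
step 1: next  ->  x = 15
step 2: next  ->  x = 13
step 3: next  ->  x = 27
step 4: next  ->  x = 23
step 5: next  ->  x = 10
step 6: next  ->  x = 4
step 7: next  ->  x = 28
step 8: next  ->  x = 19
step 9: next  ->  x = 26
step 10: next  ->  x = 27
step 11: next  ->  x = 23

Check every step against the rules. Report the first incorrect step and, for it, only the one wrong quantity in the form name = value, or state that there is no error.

step 1: x = (25*0 + 15) mod 29 = 15 -> verified
step 2: x = (25*15 + 15) mod 29 = 13 -> in agreement
step 3: x = (25*13 + 15) mod 29 = 21 -> the recorded entry deviates here
So the first discrepancy is step 3, where the right value is x = 21.

step 3, x = 21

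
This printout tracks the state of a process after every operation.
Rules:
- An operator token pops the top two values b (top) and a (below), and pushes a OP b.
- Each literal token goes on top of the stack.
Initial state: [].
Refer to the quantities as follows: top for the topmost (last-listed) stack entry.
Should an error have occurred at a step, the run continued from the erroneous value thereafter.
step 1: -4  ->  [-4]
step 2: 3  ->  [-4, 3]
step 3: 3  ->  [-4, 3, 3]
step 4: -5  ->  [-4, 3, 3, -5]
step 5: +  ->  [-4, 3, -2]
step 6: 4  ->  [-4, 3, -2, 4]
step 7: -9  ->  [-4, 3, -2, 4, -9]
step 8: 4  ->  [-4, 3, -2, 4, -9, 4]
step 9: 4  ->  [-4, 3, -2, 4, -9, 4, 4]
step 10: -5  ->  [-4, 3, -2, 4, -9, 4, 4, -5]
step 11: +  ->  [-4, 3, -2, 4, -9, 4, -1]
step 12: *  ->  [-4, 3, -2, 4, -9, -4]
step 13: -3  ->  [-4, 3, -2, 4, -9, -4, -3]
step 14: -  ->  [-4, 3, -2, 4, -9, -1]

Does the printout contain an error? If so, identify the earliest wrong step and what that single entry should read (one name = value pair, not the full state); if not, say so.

no error

Recomputing the run from the initial state:
step 1: [-4]
step 2: [-4, 3]
step 3: [-4, 3, 3]
step 4: [-4, 3, 3, -5]
step 5: [-4, 3, -2]
step 6: [-4, 3, -2, 4]
step 7: [-4, 3, -2, 4, -9]
step 8: [-4, 3, -2, 4, -9, 4]
step 9: [-4, 3, -2, 4, -9, 4, 4]
step 10: [-4, 3, -2, 4, -9, 4, 4, -5]
step 11: [-4, 3, -2, 4, -9, 4, -1]
step 12: [-4, 3, -2, 4, -9, -4]
step 13: [-4, 3, -2, 4, -9, -4, -3]
step 14: [-4, 3, -2, 4, -9, -1]
This matches the printout at every step.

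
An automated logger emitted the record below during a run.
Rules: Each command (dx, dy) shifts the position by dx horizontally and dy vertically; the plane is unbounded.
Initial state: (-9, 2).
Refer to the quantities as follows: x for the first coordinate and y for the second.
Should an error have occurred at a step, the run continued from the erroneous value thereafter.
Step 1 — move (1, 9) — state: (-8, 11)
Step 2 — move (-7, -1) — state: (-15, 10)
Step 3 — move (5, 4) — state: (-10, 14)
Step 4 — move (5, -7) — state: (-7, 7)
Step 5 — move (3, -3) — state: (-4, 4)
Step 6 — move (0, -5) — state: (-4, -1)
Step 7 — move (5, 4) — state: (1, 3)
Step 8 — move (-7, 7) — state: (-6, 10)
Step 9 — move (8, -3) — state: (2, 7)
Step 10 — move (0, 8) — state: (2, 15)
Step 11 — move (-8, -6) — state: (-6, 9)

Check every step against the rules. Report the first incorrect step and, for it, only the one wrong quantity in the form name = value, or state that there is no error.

Recomputing the run from the initial state:
step 1: x = -8, y = 11
step 2: x = -15, y = 10
step 3: x = -10, y = 14
step 4: x = -5, y = 7
step 5: x = -2, y = 4
step 6: x = -2, y = -1
step 7: x = 3, y = 3
step 8: x = -4, y = 10
step 9: x = 4, y = 7
step 10: x = 4, y = 15
step 11: x = -4, y = 9
The first disagreement with the record is at step 4, where the value should be x = -5.

step 4, x = -5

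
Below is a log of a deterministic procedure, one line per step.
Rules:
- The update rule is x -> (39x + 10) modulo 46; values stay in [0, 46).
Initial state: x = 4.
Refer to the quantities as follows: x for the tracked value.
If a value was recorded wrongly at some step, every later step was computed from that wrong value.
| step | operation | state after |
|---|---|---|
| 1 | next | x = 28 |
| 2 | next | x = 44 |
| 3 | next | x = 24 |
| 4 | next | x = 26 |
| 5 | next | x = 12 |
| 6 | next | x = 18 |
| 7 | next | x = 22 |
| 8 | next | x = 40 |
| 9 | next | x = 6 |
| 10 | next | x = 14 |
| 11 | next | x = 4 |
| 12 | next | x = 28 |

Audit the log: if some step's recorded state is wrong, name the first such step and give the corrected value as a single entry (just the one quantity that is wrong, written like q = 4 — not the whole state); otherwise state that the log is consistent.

step 1: x = (39*4 + 10) mod 46 = 28 -> consistent with the log
step 2: x = (39*28 + 10) mod 46 = 44 -> agrees with the log
step 3: x = (39*44 + 10) mod 46 = 24 -> exactly as logged
step 4: x = (39*24 + 10) mod 46 = 26 -> consistent with the log
step 5: x = (39*26 + 10) mod 46 = 12 -> checks out
step 6: x = (39*12 + 10) mod 46 = 18 -> same as recorded
step 7: x = (39*18 + 10) mod 46 = 22 -> consistent with the log
step 8: x = (39*22 + 10) mod 46 = 40 -> verified
step 9: x = (39*40 + 10) mod 46 = 6 -> consistent with the log
step 10: x = (39*6 + 10) mod 46 = 14 -> in agreement
step 11: x = (39*14 + 10) mod 46 = 4 -> same as recorded
step 12: x = (39*4 + 10) mod 46 = 28 -> verified
Every step is consistent.

no error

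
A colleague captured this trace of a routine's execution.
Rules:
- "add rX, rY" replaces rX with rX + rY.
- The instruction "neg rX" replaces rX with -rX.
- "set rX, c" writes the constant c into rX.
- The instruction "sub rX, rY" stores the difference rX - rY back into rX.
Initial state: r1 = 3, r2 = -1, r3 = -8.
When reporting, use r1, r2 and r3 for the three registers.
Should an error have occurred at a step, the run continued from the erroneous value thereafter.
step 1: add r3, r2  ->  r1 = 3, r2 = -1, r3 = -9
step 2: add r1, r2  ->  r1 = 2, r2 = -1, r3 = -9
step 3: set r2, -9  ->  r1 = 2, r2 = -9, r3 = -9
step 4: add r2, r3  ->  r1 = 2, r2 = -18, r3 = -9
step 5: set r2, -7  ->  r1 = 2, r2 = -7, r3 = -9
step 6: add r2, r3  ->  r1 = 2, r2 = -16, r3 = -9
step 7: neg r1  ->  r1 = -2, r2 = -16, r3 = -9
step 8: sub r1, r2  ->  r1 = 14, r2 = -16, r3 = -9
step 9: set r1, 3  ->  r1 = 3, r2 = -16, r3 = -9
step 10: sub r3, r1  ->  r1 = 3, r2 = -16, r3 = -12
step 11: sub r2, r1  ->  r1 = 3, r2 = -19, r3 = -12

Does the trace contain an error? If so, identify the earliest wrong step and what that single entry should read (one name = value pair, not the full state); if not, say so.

Recomputing the run from the initial state:
step 1: r1 = 3, r2 = -1, r3 = -9
step 2: r1 = 2, r2 = -1, r3 = -9
step 3: r1 = 2, r2 = -9, r3 = -9
step 4: r1 = 2, r2 = -18, r3 = -9
step 5: r1 = 2, r2 = -7, r3 = -9
step 6: r1 = 2, r2 = -16, r3 = -9
step 7: r1 = -2, r2 = -16, r3 = -9
step 8: r1 = 14, r2 = -16, r3 = -9
step 9: r1 = 3, r2 = -16, r3 = -9
step 10: r1 = 3, r2 = -16, r3 = -12
step 11: r1 = 3, r2 = -19, r3 = -12
This matches the trace at every step.

no error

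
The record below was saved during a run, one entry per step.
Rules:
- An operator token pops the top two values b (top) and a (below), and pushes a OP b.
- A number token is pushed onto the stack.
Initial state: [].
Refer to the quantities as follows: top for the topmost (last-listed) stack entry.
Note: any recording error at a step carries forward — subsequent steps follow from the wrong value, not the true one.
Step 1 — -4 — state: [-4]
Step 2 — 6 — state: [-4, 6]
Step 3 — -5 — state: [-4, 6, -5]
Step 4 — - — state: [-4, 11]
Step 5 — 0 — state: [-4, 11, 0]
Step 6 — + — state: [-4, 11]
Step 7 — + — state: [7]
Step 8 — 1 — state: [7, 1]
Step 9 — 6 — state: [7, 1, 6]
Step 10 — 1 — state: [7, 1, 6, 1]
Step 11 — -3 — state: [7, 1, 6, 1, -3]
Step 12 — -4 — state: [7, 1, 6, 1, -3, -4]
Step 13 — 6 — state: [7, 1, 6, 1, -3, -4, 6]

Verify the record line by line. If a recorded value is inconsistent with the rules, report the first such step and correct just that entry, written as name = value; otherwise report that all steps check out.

Recomputing the run from the initial state:
step 1: [-4]
step 2: [-4, 6]
step 3: [-4, 6, -5]
step 4: [-4, 11]
step 5: [-4, 11, 0]
step 6: [-4, 11]
step 7: [7]
step 8: [7, 1]
step 9: [7, 1, 6]
step 10: [7, 1, 6, 1]
step 11: [7, 1, 6, 1, -3]
step 12: [7, 1, 6, 1, -3, -4]
step 13: [7, 1, 6, 1, -3, -4, 6]
This matches the record at every step.

no error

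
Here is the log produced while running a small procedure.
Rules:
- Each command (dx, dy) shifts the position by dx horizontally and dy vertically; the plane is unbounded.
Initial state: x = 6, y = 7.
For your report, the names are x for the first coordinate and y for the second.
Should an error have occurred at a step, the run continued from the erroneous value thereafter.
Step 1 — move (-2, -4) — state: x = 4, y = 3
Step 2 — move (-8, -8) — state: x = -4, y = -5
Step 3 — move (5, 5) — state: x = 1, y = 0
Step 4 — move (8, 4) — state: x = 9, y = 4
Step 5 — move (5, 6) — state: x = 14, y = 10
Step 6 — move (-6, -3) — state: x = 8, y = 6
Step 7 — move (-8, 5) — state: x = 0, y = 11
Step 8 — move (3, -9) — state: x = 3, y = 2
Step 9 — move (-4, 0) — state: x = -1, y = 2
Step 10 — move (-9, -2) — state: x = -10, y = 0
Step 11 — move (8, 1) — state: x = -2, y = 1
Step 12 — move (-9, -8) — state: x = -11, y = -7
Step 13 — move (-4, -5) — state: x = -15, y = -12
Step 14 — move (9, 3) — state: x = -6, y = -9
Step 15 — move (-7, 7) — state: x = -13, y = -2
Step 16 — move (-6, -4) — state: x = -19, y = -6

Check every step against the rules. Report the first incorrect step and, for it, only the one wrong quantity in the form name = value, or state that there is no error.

step 6, y = 7

Recomputing the run from the initial state:
step 1: x = 4, y = 3
step 2: x = -4, y = -5
step 3: x = 1, y = 0
step 4: x = 9, y = 4
step 5: x = 14, y = 10
step 6: x = 8, y = 7
step 7: x = 0, y = 12
step 8: x = 3, y = 3
step 9: x = -1, y = 3
step 10: x = -10, y = 1
step 11: x = -2, y = 2
step 12: x = -11, y = -6
step 13: x = -15, y = -11
step 14: x = -6, y = -8
step 15: x = -13, y = -1
step 16: x = -19, y = -5
The first disagreement with the log is at step 6, where the value should be y = 7.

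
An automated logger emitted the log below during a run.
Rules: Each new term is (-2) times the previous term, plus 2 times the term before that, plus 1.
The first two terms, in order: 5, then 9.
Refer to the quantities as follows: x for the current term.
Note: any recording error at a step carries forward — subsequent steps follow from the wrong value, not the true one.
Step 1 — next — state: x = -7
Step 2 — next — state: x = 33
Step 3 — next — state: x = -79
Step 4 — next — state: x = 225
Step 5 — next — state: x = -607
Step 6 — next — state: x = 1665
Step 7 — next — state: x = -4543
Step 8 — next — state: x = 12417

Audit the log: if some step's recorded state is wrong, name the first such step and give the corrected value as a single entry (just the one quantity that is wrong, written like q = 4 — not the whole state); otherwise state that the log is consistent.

no error

1. x = -2*(9) + (2)*(5) + (1) = -7 (confirmed correct)
2. x = -2*(-7) + (2)*(9) + (1) = 33 (confirmed correct)
3. x = -2*(33) + (2)*(-7) + (1) = -79 (matches)
4. x = -2*(-79) + (2)*(33) + (1) = 225 (consistent with the log)
5. x = -2*(225) + (2)*(-79) + (1) = -607 (checks out)
6. x = -2*(-607) + (2)*(225) + (1) = 1665 (checks out)
7. x = -2*(1665) + (2)*(-607) + (1) = -4543 (consistent with the log)
8. x = -2*(-4543) + (2)*(1665) + (1) = 12417 (confirmed correct)
The recomputation confirms every line.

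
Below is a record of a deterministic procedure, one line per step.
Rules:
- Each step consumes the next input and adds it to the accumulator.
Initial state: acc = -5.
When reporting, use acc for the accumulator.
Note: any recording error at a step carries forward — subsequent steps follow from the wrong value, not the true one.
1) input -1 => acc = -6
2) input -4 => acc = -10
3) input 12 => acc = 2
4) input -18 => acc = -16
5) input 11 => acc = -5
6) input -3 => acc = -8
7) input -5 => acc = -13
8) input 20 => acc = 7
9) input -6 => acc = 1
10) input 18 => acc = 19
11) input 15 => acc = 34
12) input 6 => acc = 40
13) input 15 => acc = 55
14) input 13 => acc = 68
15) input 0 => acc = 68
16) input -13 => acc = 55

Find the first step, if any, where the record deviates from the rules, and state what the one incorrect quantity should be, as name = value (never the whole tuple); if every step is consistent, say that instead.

step 1: acc = -5 + -1 = -6 -> matches
step 2: acc = -6 + -4 = -10 -> no discrepancy
step 3: acc = -10 + 12 = 2 -> same as recorded
step 4: acc = 2 + -18 = -16 -> matches
step 5: acc = -16 + 11 = -5 -> no discrepancy
step 6: acc = -5 + -3 = -8 -> exactly as logged
step 7: acc = -8 + -5 = -13 -> same as recorded
step 8: acc = -13 + 20 = 7 -> no discrepancy
step 9: acc = 7 + -6 = 1 -> in agreement
step 10: acc = 1 + 18 = 19 -> checks out
step 11: acc = 19 + 15 = 34 -> confirmed correct
step 12: acc = 34 + 6 = 40 -> matches
step 13: acc = 40 + 15 = 55 -> exactly as logged
step 14: acc = 55 + 13 = 68 -> exactly as logged
step 15: acc = 68 + 0 = 68 -> in agreement
step 16: acc = 68 + -13 = 55 -> matches
All steps check out; nothing to correct.

no error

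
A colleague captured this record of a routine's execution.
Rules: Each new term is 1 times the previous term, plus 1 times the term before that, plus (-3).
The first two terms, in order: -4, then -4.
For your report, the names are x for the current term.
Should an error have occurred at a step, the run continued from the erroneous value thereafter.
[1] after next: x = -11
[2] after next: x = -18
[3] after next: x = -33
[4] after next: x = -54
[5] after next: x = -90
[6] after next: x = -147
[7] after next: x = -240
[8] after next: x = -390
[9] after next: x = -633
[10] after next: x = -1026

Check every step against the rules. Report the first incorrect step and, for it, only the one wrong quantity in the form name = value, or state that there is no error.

1. x = 1*(-4) + (1)*(-4) + (-3) = -11 (in agreement)
2. x = 1*(-11) + (1)*(-4) + (-3) = -18 (consistent with the record)
3. x = 1*(-18) + (1)*(-11) + (-3) = -32 (this is not what the record shows)
The earliest wrong entry is at step 3: it should read x = -32.

step 3, x = -32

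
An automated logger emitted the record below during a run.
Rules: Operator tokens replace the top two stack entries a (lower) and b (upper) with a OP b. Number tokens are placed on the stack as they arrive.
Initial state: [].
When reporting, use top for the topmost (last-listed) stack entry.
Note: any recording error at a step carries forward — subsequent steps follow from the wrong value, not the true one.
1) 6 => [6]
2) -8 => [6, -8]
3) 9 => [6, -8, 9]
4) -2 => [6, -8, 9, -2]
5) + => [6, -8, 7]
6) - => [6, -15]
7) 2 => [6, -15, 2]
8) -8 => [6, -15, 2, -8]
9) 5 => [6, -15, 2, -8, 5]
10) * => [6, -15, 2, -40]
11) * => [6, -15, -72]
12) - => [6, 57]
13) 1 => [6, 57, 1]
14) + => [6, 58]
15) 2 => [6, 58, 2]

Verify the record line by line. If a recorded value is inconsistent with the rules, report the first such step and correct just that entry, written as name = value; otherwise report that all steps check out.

step 11, top = -80

1. push 6: top = 6 (same as recorded)
2. push -8: top = -8 (exactly as logged)
3. push 9: top = 9 (matches)
4. push -2: top = -2 (same as recorded)
5. 9 + -2 = 7 (confirmed correct)
6. -8 - 7 = -15 (checks out)
7. push 2: top = 2 (agrees with the record)
8. push -8: top = -8 (in agreement)
9. push 5: top = 5 (same as recorded)
10. -8 * 5 = -40 (no discrepancy)
11. 2 * -40 = -80 (the entry is off here)
So the first discrepancy is step 11, where the right value is top = -80.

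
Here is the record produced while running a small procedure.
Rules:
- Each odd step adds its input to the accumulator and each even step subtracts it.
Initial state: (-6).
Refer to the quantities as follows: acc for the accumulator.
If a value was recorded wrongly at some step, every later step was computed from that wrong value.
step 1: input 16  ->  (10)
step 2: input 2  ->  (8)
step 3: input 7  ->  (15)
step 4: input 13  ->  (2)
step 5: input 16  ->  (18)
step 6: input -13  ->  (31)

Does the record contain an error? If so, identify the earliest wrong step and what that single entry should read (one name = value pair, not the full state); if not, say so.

1. acc = -6 + 16 = 10 (confirmed correct)
2. acc = 10 - 2 = 8 (no discrepancy)
3. acc = 8 + 7 = 15 (verified)
4. acc = 15 - 13 = 2 (consistent with the record)
5. acc = 2 + 16 = 18 (matches)
6. acc = 18 - -13 = 31 (in agreement)
Nothing is out of place; the run is error-free.

no error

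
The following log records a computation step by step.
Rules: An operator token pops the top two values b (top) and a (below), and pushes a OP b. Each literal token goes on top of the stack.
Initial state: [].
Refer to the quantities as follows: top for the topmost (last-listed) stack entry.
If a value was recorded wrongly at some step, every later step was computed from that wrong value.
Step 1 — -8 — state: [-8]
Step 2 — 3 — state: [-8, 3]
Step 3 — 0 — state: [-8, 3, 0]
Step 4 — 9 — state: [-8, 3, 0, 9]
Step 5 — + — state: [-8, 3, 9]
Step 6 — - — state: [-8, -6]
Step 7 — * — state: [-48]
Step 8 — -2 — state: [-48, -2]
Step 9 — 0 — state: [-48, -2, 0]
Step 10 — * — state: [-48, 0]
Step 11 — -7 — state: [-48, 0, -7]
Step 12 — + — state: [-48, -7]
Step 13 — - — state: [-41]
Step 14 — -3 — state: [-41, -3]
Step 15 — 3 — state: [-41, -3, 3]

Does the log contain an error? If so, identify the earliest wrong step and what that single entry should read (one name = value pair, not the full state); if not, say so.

step 7, top = 48

Step 1: push -8: top = -8 — same as recorded.
Step 2: push 3: top = 3 — verified.
Step 3: push 0: top = 0 — consistent with the log.
Step 4: push 9: top = 9 — in agreement.
Step 5: 0 + 9 = 9 — exactly as logged.
Step 6: 3 - 9 = -6 — agrees with the log.
Step 7: -8 * -6 = 48 — first mismatch against the log.
So the first discrepancy is step 7, where the right value is top = 48.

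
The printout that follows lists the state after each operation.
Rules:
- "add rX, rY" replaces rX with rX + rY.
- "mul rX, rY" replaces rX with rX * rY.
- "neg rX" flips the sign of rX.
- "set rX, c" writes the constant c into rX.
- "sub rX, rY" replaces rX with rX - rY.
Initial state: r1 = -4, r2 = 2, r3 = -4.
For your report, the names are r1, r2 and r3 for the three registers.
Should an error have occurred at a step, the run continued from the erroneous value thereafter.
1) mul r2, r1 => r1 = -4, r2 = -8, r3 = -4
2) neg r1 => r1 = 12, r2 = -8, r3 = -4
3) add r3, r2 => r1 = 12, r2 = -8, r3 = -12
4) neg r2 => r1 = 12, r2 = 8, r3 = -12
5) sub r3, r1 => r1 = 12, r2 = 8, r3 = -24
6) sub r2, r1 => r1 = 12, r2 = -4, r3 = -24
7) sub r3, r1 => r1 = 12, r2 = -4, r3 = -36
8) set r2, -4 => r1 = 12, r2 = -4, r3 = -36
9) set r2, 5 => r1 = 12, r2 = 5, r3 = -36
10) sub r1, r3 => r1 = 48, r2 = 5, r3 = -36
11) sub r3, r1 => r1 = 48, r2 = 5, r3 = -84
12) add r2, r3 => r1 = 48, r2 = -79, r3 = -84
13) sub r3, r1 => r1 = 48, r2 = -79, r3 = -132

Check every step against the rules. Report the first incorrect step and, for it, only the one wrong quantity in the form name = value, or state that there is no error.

step 2, r1 = 4

step 1: r2 = 2 * -4 = -8 -> in agreement
step 2: r1 = -(-4) = 4 -> a discrepancy with the printout
Step 2 is the first one off; corrected, r1 = 4.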